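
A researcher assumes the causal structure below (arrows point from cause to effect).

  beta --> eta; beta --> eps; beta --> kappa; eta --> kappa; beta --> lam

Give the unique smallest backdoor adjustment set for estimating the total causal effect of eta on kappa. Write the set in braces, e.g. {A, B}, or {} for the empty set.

Variables eligible for adjustment (non-descendants of eta, excluding eta and kappa): {beta, eps, lam}.
Backdoor paths from eta to kappa:
  P1: eta <- beta -> kappa
The empty set is not sufficient: P1 (eta <- beta -> kappa) has no collider blocking it and no conditioned non-collider, so it is open.
Try {beta}:
  P1: blocked at fork node beta ∈ conditioning set.
{beta} contains no descendant of eta and blocks every backdoor path.
No other singleton works — e.g. {eps} leaves P1 open — so {beta} is the unique smallest valid adjustment set.

{beta}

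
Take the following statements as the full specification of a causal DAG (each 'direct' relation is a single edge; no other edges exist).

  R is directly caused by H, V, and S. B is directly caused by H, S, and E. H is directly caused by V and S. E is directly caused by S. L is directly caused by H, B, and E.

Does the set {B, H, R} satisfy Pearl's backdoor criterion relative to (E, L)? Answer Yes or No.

Backdoor paths from E to L (paths whose first edge points into E):
  P1: E <- S -> H -> B -> L
  P2: E <- S -> H -> L
  P3: E <- S -> B <- H -> L
  P4: E <- S -> B -> L
  P5: E <- S -> R <- V -> H -> B -> L
  P6: E <- S -> R <- V -> H -> L
  P7: E <- S -> R <- H -> B -> L
  P8: E <- S -> R <- H -> L
Condition 1 (no descendant of E in the set): FAILS — B is a descendant of E.
Condition 2 (every backdoor path blocked by {B, H, R}):
  P1: blocked at chain node H ∈ conditioning set.
  P2: blocked at chain node H ∈ conditioning set.
  P3: blocked at fork node H ∈ conditioning set.
  P4: blocked at chain node B ∈ conditioning set.
  P5: blocked at chain node H ∈ conditioning set.
  P6: blocked at chain node H ∈ conditioning set.
  P7: blocked at fork node H ∈ conditioning set.
  P8: blocked at fork node H ∈ conditioning set.
{B, H, R} does not satisfy the backdoor criterion.

No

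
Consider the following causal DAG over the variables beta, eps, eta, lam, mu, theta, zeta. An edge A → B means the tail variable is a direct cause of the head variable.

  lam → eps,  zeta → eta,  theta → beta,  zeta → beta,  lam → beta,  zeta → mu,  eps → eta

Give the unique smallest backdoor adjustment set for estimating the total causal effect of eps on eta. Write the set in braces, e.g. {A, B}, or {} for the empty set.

{}

Variables eligible for adjustment (non-descendants of eps, excluding eps and eta): {beta, lam, mu, theta, zeta}.
Backdoor paths from eps to eta:
  P1: eps <- lam -> beta <- zeta -> eta
Each backdoor path contains an unconditioned collider, so every path is already blocked with the empty conditioning set:
  P1: blocked at collider beta (neither it nor any descendant is in the conditioning set).
The empty set is therefore the unique smallest valid set.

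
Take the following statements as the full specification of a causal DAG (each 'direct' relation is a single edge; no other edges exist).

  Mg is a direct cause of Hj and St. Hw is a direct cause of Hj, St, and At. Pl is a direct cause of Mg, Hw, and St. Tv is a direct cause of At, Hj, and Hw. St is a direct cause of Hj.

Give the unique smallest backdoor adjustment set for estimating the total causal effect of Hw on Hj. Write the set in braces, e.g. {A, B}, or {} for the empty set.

{Pl, Tv}

Variables eligible for adjustment (non-descendants of Hw, excluding Hw and Hj): {Mg, Pl, Tv}.
Backdoor paths from Hw to Hj:
  P1: Hw <- Pl -> Mg -> St -> Hj
  P2: Hw <- Pl -> Mg -> Hj
  P3: Hw <- Pl -> St <- Mg -> Hj
  P4: Hw <- Pl -> St -> Hj
  P5: Hw <- Tv -> Hj
The empty set is not sufficient: P1 (Hw <- Pl -> Mg -> St -> Hj) has no collider blocking it and no conditioned non-collider, so it is open.
Try {Pl, Tv}:
  P1: blocked at fork node Pl ∈ conditioning set.
  P2: blocked at fork node Pl ∈ conditioning set.
  P3: blocked at fork node Pl ∈ conditioning set.
  P4: blocked at fork node Pl ∈ conditioning set.
  P5: blocked at fork node Tv ∈ conditioning set.
{Pl, Tv} contains no descendant of Hw and blocks every backdoor path.
Every element of {Pl, Tv} is needed (dropping Pl leaves P1 open; dropping Tv leaves P5 open), so no proper subset is valid.
Among all size-2 subsets of the eligible variables, only {Pl, Tv} blocks every backdoor path, so it is the unique smallest valid adjustment set.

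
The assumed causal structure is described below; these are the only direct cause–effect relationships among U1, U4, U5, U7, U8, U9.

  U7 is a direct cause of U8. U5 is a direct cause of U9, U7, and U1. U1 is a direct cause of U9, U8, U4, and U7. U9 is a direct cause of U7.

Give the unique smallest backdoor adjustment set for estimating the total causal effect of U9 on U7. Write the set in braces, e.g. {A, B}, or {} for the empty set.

Variables eligible for adjustment (non-descendants of U9, excluding U9 and U7): {U1, U4, U5}.
Backdoor paths from U9 to U7:
  P1: U9 <- U5 -> U1 -> U7
  P2: U9 <- U5 -> U1 -> U8 <- U7
  P3: U9 <- U5 -> U7
  P4: U9 <- U1 <- U5 -> U7
  P5: U9 <- U1 -> U7
  P6: U9 <- U1 -> U8 <- U7
The empty set is not sufficient: P1 (U9 <- U5 -> U1 -> U7) has no collider blocking it and no conditioned non-collider, so it is open.
Try {U1, U5}:
  P1: blocked at fork node U5 ∈ conditioning set.
  P2: blocked at fork node U5 ∈ conditioning set.
  P3: blocked at fork node U5 ∈ conditioning set.
  P4: blocked at chain node U1 ∈ conditioning set.
  P5: blocked at fork node U1 ∈ conditioning set.
  P6: blocked at fork node U1 ∈ conditioning set.
{U1, U5} contains no descendant of U9 and blocks every backdoor path.
Every element of {U1, U5} is needed (dropping U1 leaves P5 open; dropping U5 leaves P3 open), so no proper subset is valid.
Among all size-2 subsets of the eligible variables, only {U1, U5} blocks every backdoor path, so it is the unique smallest valid adjustment set.

{U1, U5}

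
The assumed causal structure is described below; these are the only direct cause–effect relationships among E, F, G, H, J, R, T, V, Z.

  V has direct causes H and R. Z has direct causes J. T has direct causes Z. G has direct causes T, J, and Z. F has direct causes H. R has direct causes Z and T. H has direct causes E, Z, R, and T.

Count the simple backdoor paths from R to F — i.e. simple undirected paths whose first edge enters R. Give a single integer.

A backdoor path from R to F is any simple undirected path whose first edge points into R (i.e. leaves R via a parent).
Parents of R: {T, Z}.
Enumerating:
  P1: R <- Z <- J -> G <- T -> H -> F
  P2: R <- Z -> T -> H -> F
  P3: R <- Z -> G <- T -> H -> F
  P4: R <- Z -> H -> F
  P5: R <- T <- Z -> H -> F
  P6: R <- T -> G <- J -> Z -> H -> F
  P7: R <- T -> G <- Z -> H -> F
  P8: R <- T -> H -> F
That exhausts the simple backdoor paths. Count: 8.

8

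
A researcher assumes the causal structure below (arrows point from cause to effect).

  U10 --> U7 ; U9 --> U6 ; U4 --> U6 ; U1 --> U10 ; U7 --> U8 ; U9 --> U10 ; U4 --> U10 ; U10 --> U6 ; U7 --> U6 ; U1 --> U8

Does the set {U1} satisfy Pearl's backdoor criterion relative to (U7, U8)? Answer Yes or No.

Backdoor paths from U7 to U8 (paths whose first edge points into U7):
  P1: U7 <- U10 <- U1 -> U8
Condition 1 (no descendant of U7 in the set): holds — descendants of U7 are {U6, U8}; none are in {U1}.
Condition 2 (every backdoor path blocked by {U1}):
  P1: blocked at fork node U1 ∈ conditioning set.
{U1} satisfies the backdoor criterion.

Yes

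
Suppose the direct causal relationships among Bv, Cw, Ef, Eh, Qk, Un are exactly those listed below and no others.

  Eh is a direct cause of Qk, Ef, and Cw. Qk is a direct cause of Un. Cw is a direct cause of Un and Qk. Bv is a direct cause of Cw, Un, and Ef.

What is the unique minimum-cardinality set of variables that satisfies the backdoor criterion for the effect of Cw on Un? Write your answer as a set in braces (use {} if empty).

Variables eligible for adjustment (non-descendants of Cw, excluding Cw and Un): {Bv, Ef, Eh}.
Backdoor paths from Cw to Un:
  P1: Cw <- Eh -> Ef <- Bv -> Un
  P2: Cw <- Eh -> Qk -> Un
  P3: Cw <- Bv -> Ef <- Eh -> Qk -> Un
  P4: Cw <- Bv -> Un
The empty set is not sufficient: P2 (Cw <- Eh -> Qk -> Un) has no collider blocking it and no conditioned non-collider, so it is open.
Try {Bv, Eh}:
  P1: blocked at fork node Eh ∈ conditioning set.
  P2: blocked at fork node Eh ∈ conditioning set.
  P3: blocked at fork node Bv ∈ conditioning set.
  P4: blocked at fork node Bv ∈ conditioning set.
{Bv, Eh} contains no descendant of Cw and blocks every backdoor path.
Every element of {Bv, Eh} is needed (dropping Bv leaves P4 open; dropping Eh leaves P2 open), so no proper subset is valid.
Among all size-2 subsets of the eligible variables, only {Bv, Eh} blocks every backdoor path, so it is the unique smallest valid adjustment set.

{Bv, Eh}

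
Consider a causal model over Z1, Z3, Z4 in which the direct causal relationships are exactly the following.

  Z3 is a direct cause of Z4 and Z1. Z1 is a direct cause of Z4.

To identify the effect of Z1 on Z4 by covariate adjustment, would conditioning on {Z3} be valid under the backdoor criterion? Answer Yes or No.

Yes

Backdoor paths from Z1 to Z4 (paths whose first edge points into Z1):
  P1: Z1 <- Z3 -> Z4
Condition 1 (no descendant of Z1 in the set): holds — descendants of Z1 are {Z4}; none are in {Z3}.
Condition 2 (every backdoor path blocked by {Z3}):
  P1: blocked at fork node Z3 ∈ conditioning set.
{Z3} satisfies the backdoor criterion.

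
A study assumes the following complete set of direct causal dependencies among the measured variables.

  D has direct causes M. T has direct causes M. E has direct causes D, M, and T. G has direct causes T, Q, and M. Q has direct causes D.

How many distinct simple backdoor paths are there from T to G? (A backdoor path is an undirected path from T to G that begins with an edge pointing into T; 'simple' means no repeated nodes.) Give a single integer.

A backdoor path from T to G is any simple undirected path whose first edge points into T (i.e. leaves T via a parent).
Parents of T: {M}.
Enumerating:
  P1: T <- M -> D -> Q -> G
  P2: T <- M -> E <- D -> Q -> G
  P3: T <- M -> G
That exhausts the simple backdoor paths. Count: 3.

3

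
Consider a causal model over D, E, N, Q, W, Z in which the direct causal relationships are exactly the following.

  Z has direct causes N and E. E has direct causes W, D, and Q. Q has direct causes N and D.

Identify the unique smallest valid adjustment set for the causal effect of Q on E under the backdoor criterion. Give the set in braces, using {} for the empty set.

{D}

Variables eligible for adjustment (non-descendants of Q, excluding Q and E): {D, N, W}.
Backdoor paths from Q to E:
  P1: Q <- D -> E
  P2: Q <- N -> Z <- E
The empty set is not sufficient: P1 (Q <- D -> E) has no collider blocking it and no conditioned non-collider, so it is open.
Try {D}:
  P1: blocked at fork node D ∈ conditioning set.
  P2: blocked at collider Z (neither it nor any descendant is in the conditioning set).
{D} contains no descendant of Q and blocks every backdoor path.
No other singleton works — e.g. {W} leaves P1 open — so {D} is the unique smallest valid adjustment set.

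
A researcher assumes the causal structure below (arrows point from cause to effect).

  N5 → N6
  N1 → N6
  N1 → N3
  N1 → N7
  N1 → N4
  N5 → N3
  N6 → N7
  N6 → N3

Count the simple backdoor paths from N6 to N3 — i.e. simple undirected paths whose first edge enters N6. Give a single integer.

2

A backdoor path from N6 to N3 is any simple undirected path whose first edge points into N6 (i.e. leaves N6 via a parent).
Parents of N6: {N1, N5}.
Enumerating:
  P1: N6 <- N1 -> N3
  P2: N6 <- N5 -> N3
That exhausts the simple backdoor paths. Count: 2.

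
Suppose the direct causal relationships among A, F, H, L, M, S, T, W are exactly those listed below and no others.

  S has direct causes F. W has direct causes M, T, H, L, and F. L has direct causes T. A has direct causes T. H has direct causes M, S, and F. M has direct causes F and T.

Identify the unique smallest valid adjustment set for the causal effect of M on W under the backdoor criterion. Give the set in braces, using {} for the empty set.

{F, T}

Variables eligible for adjustment (non-descendants of M, excluding M and W): {A, F, L, S, T}.
Backdoor paths from M to W:
  P1: M <- T -> L -> W
  P2: M <- T -> W
  P3: M <- F -> S -> H -> W
  P4: M <- F -> H -> W
  P5: M <- F -> W
The empty set is not sufficient: P1 (M <- T -> L -> W) has no collider blocking it and no conditioned non-collider, so it is open.
Try {F, T}:
  P1: blocked at fork node T ∈ conditioning set.
  P2: blocked at fork node T ∈ conditioning set.
  P3: blocked at fork node F ∈ conditioning set.
  P4: blocked at fork node F ∈ conditioning set.
  P5: blocked at fork node F ∈ conditioning set.
{F, T} contains no descendant of M and blocks every backdoor path.
Every element of {F, T} is needed (dropping F leaves P3 open; dropping T leaves P1 open), so no proper subset is valid.
Among all size-2 subsets of the eligible variables, only {F, T} blocks every backdoor path, so it is the unique smallest valid adjustment set.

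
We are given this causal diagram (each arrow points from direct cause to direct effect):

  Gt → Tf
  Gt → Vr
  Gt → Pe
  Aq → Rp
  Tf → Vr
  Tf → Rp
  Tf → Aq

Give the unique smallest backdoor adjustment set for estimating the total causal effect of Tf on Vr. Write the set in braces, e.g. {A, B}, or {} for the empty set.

Variables eligible for adjustment (non-descendants of Tf, excluding Tf and Vr): {Gt, Pe}.
Backdoor paths from Tf to Vr:
  P1: Tf <- Gt -> Vr
The empty set is not sufficient: P1 (Tf <- Gt -> Vr) has no collider blocking it and no conditioned non-collider, so it is open.
Try {Gt}:
  P1: blocked at fork node Gt ∈ conditioning set.
{Gt} contains no descendant of Tf and blocks every backdoor path.
No other singleton works — e.g. {Pe} leaves P1 open — so {Gt} is the unique smallest valid adjustment set.

{Gt}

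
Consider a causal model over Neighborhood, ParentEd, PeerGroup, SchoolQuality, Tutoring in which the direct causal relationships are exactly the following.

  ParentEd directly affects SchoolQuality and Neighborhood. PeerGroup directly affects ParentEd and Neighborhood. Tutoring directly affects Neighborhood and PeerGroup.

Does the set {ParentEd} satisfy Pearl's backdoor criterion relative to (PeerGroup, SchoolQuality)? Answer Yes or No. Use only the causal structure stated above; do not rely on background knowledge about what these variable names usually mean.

No

Backdoor paths from PeerGroup to SchoolQuality (paths whose first edge points into PeerGroup):
  P1: PeerGroup <- Tutoring -> Neighborhood <- ParentEd -> SchoolQuality
Condition 1 (no descendant of PeerGroup in the set): FAILS — ParentEd is a descendant of PeerGroup.
Condition 2 (every backdoor path blocked by {ParentEd}):
  P1: blocked at collider Neighborhood (neither it nor any descendant is in the conditioning set).
{ParentEd} does not satisfy the backdoor criterion.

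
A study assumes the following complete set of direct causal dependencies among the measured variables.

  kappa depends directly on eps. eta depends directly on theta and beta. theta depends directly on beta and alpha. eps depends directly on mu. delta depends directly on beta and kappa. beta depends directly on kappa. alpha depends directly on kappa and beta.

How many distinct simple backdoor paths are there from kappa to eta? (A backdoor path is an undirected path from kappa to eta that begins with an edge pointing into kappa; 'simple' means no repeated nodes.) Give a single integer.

A backdoor path from kappa to eta is any simple undirected path whose first edge points into kappa (i.e. leaves kappa via a parent).
Parents of kappa: {eps}.
No simple path from any parent of kappa reaches eta without revisiting kappa, so there are no backdoor paths.

0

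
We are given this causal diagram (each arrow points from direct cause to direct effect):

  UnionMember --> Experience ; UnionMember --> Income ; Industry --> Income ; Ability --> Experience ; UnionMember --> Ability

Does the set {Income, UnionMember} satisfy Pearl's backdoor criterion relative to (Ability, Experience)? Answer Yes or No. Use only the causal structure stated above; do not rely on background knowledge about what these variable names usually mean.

Yes

Backdoor paths from Ability to Experience (paths whose first edge points into Ability):
  P1: Ability <- UnionMember -> Experience
Condition 1 (no descendant of Ability in the set): holds — descendants of Ability are {Experience}; none are in {Income, UnionMember}.
Condition 2 (every backdoor path blocked by {Income, UnionMember}):
  P1: blocked at fork node UnionMember ∈ conditioning set.
{Income, UnionMember} satisfies the backdoor criterion.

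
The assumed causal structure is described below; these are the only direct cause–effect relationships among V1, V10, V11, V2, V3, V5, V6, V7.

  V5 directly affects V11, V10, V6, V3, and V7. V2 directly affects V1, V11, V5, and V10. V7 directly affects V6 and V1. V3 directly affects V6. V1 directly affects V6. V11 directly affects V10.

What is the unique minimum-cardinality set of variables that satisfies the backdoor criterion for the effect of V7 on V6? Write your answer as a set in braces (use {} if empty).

{V5}

Variables eligible for adjustment (non-descendants of V7, excluding V7 and V6): {V10, V11, V2, V3, V5}.
Backdoor paths from V7 to V6:
  P1: V7 <- V5 <- V2 -> V1 -> V6
  P2: V7 <- V5 -> V11 <- V2 -> V1 -> V6
  P3: V7 <- V5 -> V11 -> V10 <- V2 -> V1 -> V6
  P4: V7 <- V5 -> V3 -> V6
  P5: V7 <- V5 -> V10 <- V2 -> V1 -> V6
  P6: V7 <- V5 -> V10 <- V11 <- V2 -> V1 -> V6
  P7: V7 <- V5 -> V6
The empty set is not sufficient: P1 (V7 <- V5 <- V2 -> V1 -> V6) has no collider blocking it and no conditioned non-collider, so it is open.
Try {V5}:
  P1: blocked at chain node V5 ∈ conditioning set.
  P2: blocked at fork node V5 ∈ conditioning set.
  P3: blocked at fork node V5 ∈ conditioning set.
  P4: blocked at fork node V5 ∈ conditioning set.
  P5: blocked at fork node V5 ∈ conditioning set.
  P6: blocked at fork node V5 ∈ conditioning set.
  P7: blocked at fork node V5 ∈ conditioning set.
{V5} contains no descendant of V7 and blocks every backdoor path.
No other singleton works — e.g. {V2} leaves P4 open — so {V5} is the unique smallest valid adjustment set.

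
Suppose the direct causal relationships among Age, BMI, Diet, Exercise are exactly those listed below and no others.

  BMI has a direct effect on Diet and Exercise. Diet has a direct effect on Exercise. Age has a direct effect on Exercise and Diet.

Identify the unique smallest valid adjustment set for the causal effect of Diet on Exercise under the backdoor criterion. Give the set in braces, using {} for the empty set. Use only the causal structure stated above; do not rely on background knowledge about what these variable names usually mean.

Variables eligible for adjustment (non-descendants of Diet, excluding Diet and Exercise): {Age, BMI}.
Backdoor paths from Diet to Exercise:
  P1: Diet <- Age -> Exercise
  P2: Diet <- BMI -> Exercise
The empty set is not sufficient: P1 (Diet <- Age -> Exercise) has no collider blocking it and no conditioned non-collider, so it is open.
Try {Age, BMI}:
  P1: blocked at fork node Age ∈ conditioning set.
  P2: blocked at fork node BMI ∈ conditioning set.
{Age, BMI} contains no descendant of Diet and blocks every backdoor path.
Every element of {Age, BMI} is needed (dropping Age leaves P1 open; dropping BMI leaves P2 open), so no proper subset is valid.
Among all size-2 subsets of the eligible variables, only {Age, BMI} blocks every backdoor path, so it is the unique smallest valid adjustment set.

{Age, BMI}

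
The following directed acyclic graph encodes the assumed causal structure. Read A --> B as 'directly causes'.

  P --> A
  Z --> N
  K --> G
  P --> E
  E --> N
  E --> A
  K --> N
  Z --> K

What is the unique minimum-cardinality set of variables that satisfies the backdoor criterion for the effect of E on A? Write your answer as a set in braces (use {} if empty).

{P}

Variables eligible for adjustment (non-descendants of E, excluding E and A): {G, K, P, Z}.
Backdoor paths from E to A:
  P1: E <- P -> A
The empty set is not sufficient: P1 (E <- P -> A) has no collider blocking it and no conditioned non-collider, so it is open.
Try {P}:
  P1: blocked at fork node P ∈ conditioning set.
{P} contains no descendant of E and blocks every backdoor path.
No other singleton works — e.g. {Z} leaves P1 open — so {P} is the unique smallest valid adjustment set.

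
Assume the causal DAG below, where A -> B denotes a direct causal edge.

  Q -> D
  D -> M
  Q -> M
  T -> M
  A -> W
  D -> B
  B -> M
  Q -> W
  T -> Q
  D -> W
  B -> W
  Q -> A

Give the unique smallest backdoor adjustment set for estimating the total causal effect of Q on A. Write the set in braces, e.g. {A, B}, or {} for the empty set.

{}

Variables eligible for adjustment (non-descendants of Q, excluding Q and A): {T}.
Backdoor paths from Q to A:
  P1: Q <- T -> M <- D -> B -> W <- A
  P2: Q <- T -> M <- D -> W <- A
  P3: Q <- T -> M <- B <- D -> W <- A
  P4: Q <- T -> M <- B -> W <- A
Each backdoor path contains an unconditioned collider, so every path is already blocked with the empty conditioning set:
  P1: blocked at collider M (neither it nor any descendant is in the conditioning set).
  P2: blocked at collider M (neither it nor any descendant is in the conditioning set).
  P3: blocked at collider M (neither it nor any descendant is in the conditioning set).
  P4: blocked at collider M (neither it nor any descendant is in the conditioning set).
The empty set is therefore the unique smallest valid set.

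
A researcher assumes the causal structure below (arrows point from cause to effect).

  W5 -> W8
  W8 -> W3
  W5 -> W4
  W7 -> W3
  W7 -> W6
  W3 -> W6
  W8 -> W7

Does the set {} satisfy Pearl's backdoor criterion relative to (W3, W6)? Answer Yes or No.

No

Backdoor paths from W3 to W6 (paths whose first edge points into W3):
  P1: W3 <- W8 -> W7 -> W6
  P2: W3 <- W7 -> W6
Condition 1 (no descendant of W3 in the set): holds — descendants of W3 are {W6}; none are in {}.
Condition 2 (every backdoor path blocked by {}):
  P1: open — no interior node is in the conditioning set.
  P2: open — no interior node is in the conditioning set.
{} does not satisfy the backdoor criterion.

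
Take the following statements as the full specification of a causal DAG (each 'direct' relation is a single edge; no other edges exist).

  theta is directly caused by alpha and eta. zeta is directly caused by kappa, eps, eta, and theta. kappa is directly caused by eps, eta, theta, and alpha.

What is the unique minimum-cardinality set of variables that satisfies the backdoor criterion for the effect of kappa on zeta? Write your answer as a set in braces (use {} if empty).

Variables eligible for adjustment (non-descendants of kappa, excluding kappa and zeta): {alpha, eps, eta, theta}.
Backdoor paths from kappa to zeta:
  P1: kappa <- eta -> theta -> zeta
  P2: kappa <- eta -> zeta
  P3: kappa <- alpha -> theta <- eta -> zeta
  P4: kappa <- alpha -> theta -> zeta
  P5: kappa <- eps -> zeta
  P6: kappa <- theta <- eta -> zeta
  P7: kappa <- theta -> zeta
The empty set is not sufficient: P1 (kappa <- eta -> theta -> zeta) has no collider blocking it and no conditioned non-collider, so it is open.
Try {eps, eta, theta}:
  P1: blocked at fork node eta ∈ conditioning set.
  P2: blocked at fork node eta ∈ conditioning set.
  P3: blocked at fork node eta ∈ conditioning set.
  P4: blocked at chain node theta ∈ conditioning set.
  P5: blocked at fork node eps ∈ conditioning set.
  P6: blocked at chain node theta ∈ conditioning set.
  P7: blocked at fork node theta ∈ conditioning set.
{eps, eta, theta} contains no descendant of kappa and blocks every backdoor path.
Every element of {eps, eta, theta} is needed (dropping eps leaves P5 open; dropping eta leaves P2 open; dropping theta leaves P4 open), so no proper subset is valid.
Among all size-3 subsets of the eligible variables, only {eps, eta, theta} blocks every backdoor path, so it is the unique smallest valid adjustment set.

{eps, eta, theta}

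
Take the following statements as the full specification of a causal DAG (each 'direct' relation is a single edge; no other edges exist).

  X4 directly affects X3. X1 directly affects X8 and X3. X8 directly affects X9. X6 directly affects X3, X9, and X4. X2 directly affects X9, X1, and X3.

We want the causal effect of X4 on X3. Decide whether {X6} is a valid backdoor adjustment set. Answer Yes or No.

Yes

Backdoor paths from X4 to X3 (paths whose first edge points into X4):
  P1: X4 <- X6 -> X9 <- X2 -> X1 -> X3
  P2: X4 <- X6 -> X9 <- X2 -> X3
  P3: X4 <- X6 -> X9 <- X8 <- X1 <- X2 -> X3
  P4: X4 <- X6 -> X9 <- X8 <- X1 -> X3
  P5: X4 <- X6 -> X3
Condition 1 (no descendant of X4 in the set): holds — descendants of X4 are {X3}; none are in {X6}.
Condition 2 (every backdoor path blocked by {X6}):
  P1: blocked at fork node X6 ∈ conditioning set.
  P2: blocked at fork node X6 ∈ conditioning set.
  P3: blocked at fork node X6 ∈ conditioning set.
  P4: blocked at fork node X6 ∈ conditioning set.
  P5: blocked at fork node X6 ∈ conditioning set.
{X6} satisfies the backdoor criterion.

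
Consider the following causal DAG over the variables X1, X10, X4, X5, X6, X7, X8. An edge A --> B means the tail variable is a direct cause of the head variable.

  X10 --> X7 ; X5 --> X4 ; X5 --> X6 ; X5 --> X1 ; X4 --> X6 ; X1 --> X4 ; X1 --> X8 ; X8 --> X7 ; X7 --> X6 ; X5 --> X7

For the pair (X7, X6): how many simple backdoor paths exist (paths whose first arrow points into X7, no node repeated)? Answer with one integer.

7

A backdoor path from X7 to X6 is any simple undirected path whose first edge points into X7 (i.e. leaves X7 via a parent).
Parents of X7: {X10, X5, X8}.
Enumerating:
  P1: X7 <- X5 -> X1 -> X4 -> X6
  P2: X7 <- X5 -> X4 -> X6
  P3: X7 <- X5 -> X6
  P4: X7 <- X8 <- X1 <- X5 -> X4 -> X6
  P5: X7 <- X8 <- X1 <- X5 -> X6
  P6: X7 <- X8 <- X1 -> X4 <- X5 -> X6
  P7: X7 <- X8 <- X1 -> X4 -> X6
That exhausts the simple backdoor paths. Count: 7.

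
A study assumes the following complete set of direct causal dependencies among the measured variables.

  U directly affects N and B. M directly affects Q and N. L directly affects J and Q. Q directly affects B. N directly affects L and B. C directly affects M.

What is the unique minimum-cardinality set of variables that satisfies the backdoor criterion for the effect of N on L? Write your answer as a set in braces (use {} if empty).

Variables eligible for adjustment (non-descendants of N, excluding N and L): {C, M, U}.
Backdoor paths from N to L:
  P1: N <- U -> B <- Q <- L
  P2: N <- M -> Q <- L
Each backdoor path contains an unconditioned collider, so every path is already blocked with the empty conditioning set:
  P1: blocked at collider B (neither it nor any descendant is in the conditioning set).
  P2: blocked at collider Q (neither it nor any descendant is in the conditioning set).
The empty set is therefore the unique smallest valid set.

{}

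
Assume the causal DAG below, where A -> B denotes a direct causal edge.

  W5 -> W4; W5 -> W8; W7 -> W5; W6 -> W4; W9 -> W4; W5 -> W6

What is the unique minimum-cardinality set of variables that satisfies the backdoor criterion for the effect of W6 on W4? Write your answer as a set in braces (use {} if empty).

{W5}

Variables eligible for adjustment (non-descendants of W6, excluding W6 and W4): {W5, W7, W8, W9}.
Backdoor paths from W6 to W4:
  P1: W6 <- W5 -> W4
The empty set is not sufficient: P1 (W6 <- W5 -> W4) has no collider blocking it and no conditioned non-collider, so it is open.
Try {W5}:
  P1: blocked at fork node W5 ∈ conditioning set.
{W5} contains no descendant of W6 and blocks every backdoor path.
No other singleton works — e.g. {W7} leaves P1 open — so {W5} is the unique smallest valid adjustment set.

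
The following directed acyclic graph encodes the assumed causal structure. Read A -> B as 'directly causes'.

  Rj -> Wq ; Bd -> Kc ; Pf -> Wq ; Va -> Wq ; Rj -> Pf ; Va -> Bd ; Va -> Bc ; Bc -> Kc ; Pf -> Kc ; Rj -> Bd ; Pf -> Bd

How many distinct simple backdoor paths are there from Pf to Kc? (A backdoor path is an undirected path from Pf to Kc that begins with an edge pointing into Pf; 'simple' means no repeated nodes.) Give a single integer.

A backdoor path from Pf to Kc is any simple undirected path whose first edge points into Pf (i.e. leaves Pf via a parent).
Parents of Pf: {Rj}.
Enumerating:
  P1: Pf <- Rj -> Wq <- Va -> Bd -> Kc
  P2: Pf <- Rj -> Wq <- Va -> Bc -> Kc
  P3: Pf <- Rj -> Bd <- Va -> Bc -> Kc
  P4: Pf <- Rj -> Bd -> Kc
That exhausts the simple backdoor paths. Count: 4.

4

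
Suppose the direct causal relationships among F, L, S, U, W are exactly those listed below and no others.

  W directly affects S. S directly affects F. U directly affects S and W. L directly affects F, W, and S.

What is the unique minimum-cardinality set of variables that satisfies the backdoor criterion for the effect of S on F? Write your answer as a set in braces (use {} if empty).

{L}

Variables eligible for adjustment (non-descendants of S, excluding S and F): {L, U, W}.
Backdoor paths from S to F:
  P1: S <- U -> W <- L -> F
  P2: S <- L -> F
  P3: S <- W <- L -> F
The empty set is not sufficient: P2 (S <- L -> F) has no collider blocking it and no conditioned non-collider, so it is open.
Try {L}:
  P1: blocked at collider W (neither it nor any descendant is in the conditioning set).
  P2: blocked at fork node L ∈ conditioning set.
  P3: blocked at fork node L ∈ conditioning set.
{L} contains no descendant of S and blocks every backdoor path.
No other singleton works — e.g. {U} leaves P2 open — so {L} is the unique smallest valid adjustment set.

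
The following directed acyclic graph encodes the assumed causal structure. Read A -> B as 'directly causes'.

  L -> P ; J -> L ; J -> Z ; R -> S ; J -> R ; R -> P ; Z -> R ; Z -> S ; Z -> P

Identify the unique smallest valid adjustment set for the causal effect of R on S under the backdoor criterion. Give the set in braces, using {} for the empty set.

{Z}

Variables eligible for adjustment (non-descendants of R, excluding R and S): {J, L, Z}.
Backdoor paths from R to S:
  P1: R <- J -> Z -> S
  P2: R <- J -> L -> P <- Z -> S
  P3: R <- Z -> S
The empty set is not sufficient: P1 (R <- J -> Z -> S) has no collider blocking it and no conditioned non-collider, so it is open.
Try {Z}:
  P1: blocked at chain node Z ∈ conditioning set.
  P2: blocked at collider P (neither it nor any descendant is in the conditioning set).
  P3: blocked at fork node Z ∈ conditioning set.
{Z} contains no descendant of R and blocks every backdoor path.
No other singleton works — e.g. {J} leaves P3 open — so {Z} is the unique smallest valid adjustment set.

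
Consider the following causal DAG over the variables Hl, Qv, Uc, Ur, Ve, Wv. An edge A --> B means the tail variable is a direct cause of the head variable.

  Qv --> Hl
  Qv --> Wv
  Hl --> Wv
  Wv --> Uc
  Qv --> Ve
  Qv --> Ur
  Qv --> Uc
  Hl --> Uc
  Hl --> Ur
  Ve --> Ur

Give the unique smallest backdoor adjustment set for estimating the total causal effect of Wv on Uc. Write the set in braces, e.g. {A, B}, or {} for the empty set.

{Hl, Qv}

Variables eligible for adjustment (non-descendants of Wv, excluding Wv and Uc): {Hl, Qv, Ur, Ve}.
Backdoor paths from Wv to Uc:
  P1: Wv <- Qv -> Hl -> Uc
  P2: Wv <- Qv -> Uc
  P3: Wv <- Qv -> Ve -> Ur <- Hl -> Uc
  P4: Wv <- Qv -> Ur <- Hl -> Uc
  P5: Wv <- Hl <- Qv -> Uc
  P6: Wv <- Hl -> Uc
  P7: Wv <- Hl -> Ur <- Qv -> Uc
  P8: Wv <- Hl -> Ur <- Ve <- Qv -> Uc
The empty set is not sufficient: P1 (Wv <- Qv -> Hl -> Uc) has no collider blocking it and no conditioned non-collider, so it is open.
Try {Hl, Qv}:
  P1: blocked at fork node Qv ∈ conditioning set.
  P2: blocked at fork node Qv ∈ conditioning set.
  P3: blocked at fork node Qv ∈ conditioning set.
  P4: blocked at fork node Qv ∈ conditioning set.
  P5: blocked at chain node Hl ∈ conditioning set.
  P6: blocked at fork node Hl ∈ conditioning set.
  P7: blocked at fork node Hl ∈ conditioning set.
  P8: blocked at fork node Hl ∈ conditioning set.
{Hl, Qv} contains no descendant of Wv and blocks every backdoor path.
Every element of {Hl, Qv} is needed (dropping Hl leaves P6 open; dropping Qv leaves P2 open), so no proper subset is valid.
Among all size-2 subsets of the eligible variables, only {Hl, Qv} blocks every backdoor path, so it is the unique smallest valid adjustment set.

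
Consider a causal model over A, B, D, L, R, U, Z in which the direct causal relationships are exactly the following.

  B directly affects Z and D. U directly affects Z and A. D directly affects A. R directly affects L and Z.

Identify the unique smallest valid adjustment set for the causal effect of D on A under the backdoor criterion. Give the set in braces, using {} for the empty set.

{}

Variables eligible for adjustment (non-descendants of D, excluding D and A): {B, L, R, U, Z}.
Backdoor paths from D to A:
  P1: D <- B -> Z <- U -> A
Each backdoor path contains an unconditioned collider, so every path is already blocked with the empty conditioning set:
  P1: blocked at collider Z (neither it nor any descendant is in the conditioning set).
The empty set is therefore the unique smallest valid set.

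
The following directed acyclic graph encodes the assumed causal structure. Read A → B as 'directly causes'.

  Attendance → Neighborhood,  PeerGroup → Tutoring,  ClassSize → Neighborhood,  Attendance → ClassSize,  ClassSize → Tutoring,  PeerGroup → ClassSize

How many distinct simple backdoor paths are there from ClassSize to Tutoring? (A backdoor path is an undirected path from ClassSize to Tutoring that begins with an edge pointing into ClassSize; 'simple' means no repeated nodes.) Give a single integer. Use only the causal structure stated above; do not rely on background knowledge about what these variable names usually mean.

1

A backdoor path from ClassSize to Tutoring is any simple undirected path whose first edge points into ClassSize (i.e. leaves ClassSize via a parent).
Parents of ClassSize: {Attendance, PeerGroup}.
Enumerating:
  P1: ClassSize <- PeerGroup -> Tutoring
That exhausts the simple backdoor paths. Count: 1.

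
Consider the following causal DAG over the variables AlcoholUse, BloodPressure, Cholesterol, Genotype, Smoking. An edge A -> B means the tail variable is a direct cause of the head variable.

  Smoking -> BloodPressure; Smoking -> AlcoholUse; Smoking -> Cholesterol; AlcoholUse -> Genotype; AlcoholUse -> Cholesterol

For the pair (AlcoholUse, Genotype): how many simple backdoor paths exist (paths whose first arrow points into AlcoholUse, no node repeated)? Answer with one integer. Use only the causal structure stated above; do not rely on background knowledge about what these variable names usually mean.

A backdoor path from AlcoholUse to Genotype is any simple undirected path whose first edge points into AlcoholUse (i.e. leaves AlcoholUse via a parent).
Parents of AlcoholUse: {Smoking}.
No simple path from any parent of AlcoholUse reaches Genotype without revisiting AlcoholUse, so there are no backdoor paths.

0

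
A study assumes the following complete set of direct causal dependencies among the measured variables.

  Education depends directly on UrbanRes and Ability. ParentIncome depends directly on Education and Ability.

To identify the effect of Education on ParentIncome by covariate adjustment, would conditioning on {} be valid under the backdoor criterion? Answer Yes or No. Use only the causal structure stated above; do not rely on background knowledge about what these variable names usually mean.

Backdoor paths from Education to ParentIncome (paths whose first edge points into Education):
  P1: Education <- Ability -> ParentIncome
Condition 1 (no descendant of Education in the set): holds — descendants of Education are {ParentIncome}; none are in {}.
Condition 2 (every backdoor path blocked by {}):
  P1: open — no interior node is in the conditioning set.
{} does not satisfy the backdoor criterion.

No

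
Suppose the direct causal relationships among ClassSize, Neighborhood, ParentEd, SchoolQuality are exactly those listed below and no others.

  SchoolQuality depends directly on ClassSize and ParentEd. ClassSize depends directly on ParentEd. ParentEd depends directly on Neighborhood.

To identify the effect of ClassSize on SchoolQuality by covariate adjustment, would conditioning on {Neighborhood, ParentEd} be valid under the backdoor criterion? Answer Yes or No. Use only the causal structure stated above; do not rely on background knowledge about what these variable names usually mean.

Backdoor paths from ClassSize to SchoolQuality (paths whose first edge points into ClassSize):
  P1: ClassSize <- ParentEd -> SchoolQuality
Condition 1 (no descendant of ClassSize in the set): holds — descendants of ClassSize are {SchoolQuality}; none are in {Neighborhood, ParentEd}.
Condition 2 (every backdoor path blocked by {Neighborhood, ParentEd}):
  P1: blocked at fork node ParentEd ∈ conditioning set.
{Neighborhood, ParentEd} satisfies the backdoor criterion.

Yes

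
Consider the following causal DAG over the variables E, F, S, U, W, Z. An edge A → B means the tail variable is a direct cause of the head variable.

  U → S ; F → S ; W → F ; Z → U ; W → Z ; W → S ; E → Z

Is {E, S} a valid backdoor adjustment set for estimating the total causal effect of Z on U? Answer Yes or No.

Backdoor paths from Z to U (paths whose first edge points into Z):
  P1: Z <- W -> F -> S <- U
  P2: Z <- W -> S <- U
Condition 1 (no descendant of Z in the set): FAILS — S is a descendant of Z.
Condition 2 (every backdoor path blocked by {E, S}):
  P1: open — collider(s) S are conditioned on (or have a conditioned descendant) and no non-collider on the path is in the set.
  P2: open — collider(s) S are conditioned on (or have a conditioned descendant) and no non-collider on the path is in the set.
{E, S} does not satisfy the backdoor criterion.

No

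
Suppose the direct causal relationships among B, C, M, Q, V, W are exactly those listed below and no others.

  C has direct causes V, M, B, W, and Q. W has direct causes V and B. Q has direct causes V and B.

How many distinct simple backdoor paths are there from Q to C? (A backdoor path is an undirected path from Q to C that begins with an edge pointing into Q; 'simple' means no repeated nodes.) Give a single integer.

6

A backdoor path from Q to C is any simple undirected path whose first edge points into Q (i.e. leaves Q via a parent).
Parents of Q: {B, V}.
Enumerating:
  P1: Q <- B -> W <- V -> C
  P2: Q <- B -> W -> C
  P3: Q <- B -> C
  P4: Q <- V -> W <- B -> C
  P5: Q <- V -> W -> C
  P6: Q <- V -> C
That exhausts the simple backdoor paths. Count: 6.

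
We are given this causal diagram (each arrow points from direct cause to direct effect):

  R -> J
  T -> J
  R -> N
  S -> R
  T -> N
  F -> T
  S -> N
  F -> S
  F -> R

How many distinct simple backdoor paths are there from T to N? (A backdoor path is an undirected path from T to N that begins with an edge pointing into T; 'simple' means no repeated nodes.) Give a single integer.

A backdoor path from T to N is any simple undirected path whose first edge points into T (i.e. leaves T via a parent).
Parents of T: {F}.
Enumerating:
  P1: T <- F -> S -> R -> N
  P2: T <- F -> S -> N
  P3: T <- F -> R <- S -> N
  P4: T <- F -> R -> N
That exhausts the simple backdoor paths. Count: 4.

4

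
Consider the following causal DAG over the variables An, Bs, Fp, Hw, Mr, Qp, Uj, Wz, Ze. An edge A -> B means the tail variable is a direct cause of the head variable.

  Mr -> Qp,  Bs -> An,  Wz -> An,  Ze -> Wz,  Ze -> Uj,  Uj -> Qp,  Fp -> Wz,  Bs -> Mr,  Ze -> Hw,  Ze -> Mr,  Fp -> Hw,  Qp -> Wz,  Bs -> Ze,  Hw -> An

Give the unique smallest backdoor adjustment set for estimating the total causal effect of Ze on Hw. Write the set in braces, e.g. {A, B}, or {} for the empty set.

Variables eligible for adjustment (non-descendants of Ze, excluding Ze and Hw): {Bs, Fp}.
Backdoor paths from Ze to Hw:
  P1: Ze <- Bs -> Mr -> Qp -> Wz <- Fp -> Hw
  P2: Ze <- Bs -> Mr -> Qp -> Wz -> An <- Hw
  P3: Ze <- Bs -> An <- Hw
  P4: Ze <- Bs -> An <- Wz <- Fp -> Hw
Each backdoor path contains an unconditioned collider, so every path is already blocked with the empty conditioning set:
  P1: blocked at collider Wz (neither it nor any descendant is in the conditioning set).
  P2: blocked at collider An (neither it nor any descendant is in the conditioning set).
  P3: blocked at collider An (neither it nor any descendant is in the conditioning set).
  P4: blocked at collider An (neither it nor any descendant is in the conditioning set).
The empty set is therefore the unique smallest valid set.

{}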